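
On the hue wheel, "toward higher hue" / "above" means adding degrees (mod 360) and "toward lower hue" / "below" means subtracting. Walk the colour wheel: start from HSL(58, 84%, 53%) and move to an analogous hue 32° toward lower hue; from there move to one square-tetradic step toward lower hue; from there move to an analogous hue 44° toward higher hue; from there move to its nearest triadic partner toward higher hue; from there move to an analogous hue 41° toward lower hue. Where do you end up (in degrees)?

59°

58 − 32 = 26°   (analog 32° ↓)
26 − 90 = -64 → -64 + 360 = 296°   (square ↓)
296 + 44 = 340°   (analog 44° ↑)
340 + 120 = 460 → 460 − 360 = 100°   (triadic ↑)
100 − 41 = 59°   (analog 41° ↓)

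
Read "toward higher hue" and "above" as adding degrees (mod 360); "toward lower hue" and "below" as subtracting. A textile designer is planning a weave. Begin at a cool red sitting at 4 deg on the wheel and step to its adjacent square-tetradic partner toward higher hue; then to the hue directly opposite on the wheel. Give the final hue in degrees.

274°

+90° (square ↑): 4 + 90 = 94°
+180° (complement): 94 + 180 = 274°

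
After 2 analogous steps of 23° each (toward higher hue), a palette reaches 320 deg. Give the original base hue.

274°

2 steps of 23° (toward higher hue) give a net shift of +46°.
Start = end − shift: 320 − 46 = 274°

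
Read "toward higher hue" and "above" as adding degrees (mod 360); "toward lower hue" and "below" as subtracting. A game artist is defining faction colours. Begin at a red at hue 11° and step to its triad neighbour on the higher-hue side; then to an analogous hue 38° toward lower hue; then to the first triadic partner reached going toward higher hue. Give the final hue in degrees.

11 + 120 = 131°   (triadic ↑)
131 − 38 = 93°   (analog 38° ↓)
93 + 120 = 213°   (triadic ↑)

213°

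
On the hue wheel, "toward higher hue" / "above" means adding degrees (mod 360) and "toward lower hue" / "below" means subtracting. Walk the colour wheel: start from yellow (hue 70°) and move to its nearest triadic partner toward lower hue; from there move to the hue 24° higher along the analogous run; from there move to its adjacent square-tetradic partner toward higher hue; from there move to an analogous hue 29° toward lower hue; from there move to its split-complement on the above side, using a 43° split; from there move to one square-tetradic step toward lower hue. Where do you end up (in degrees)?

triadic ↓ −120°: 70 − 120 = -50 → -50 + 360 = 310°
analog 24° ↑ +24°: 310 + 24 = 334°
square ↑ +90°: 334 + 90 = 424 → 424 − 360 = 64°
analog 29° ↓ −29°: 64 − 29 = 35°
split-comp 43° ↑ +223°: 35 + 223 = 258°
square ↓ −90°: 258 − 90 = 168°

168°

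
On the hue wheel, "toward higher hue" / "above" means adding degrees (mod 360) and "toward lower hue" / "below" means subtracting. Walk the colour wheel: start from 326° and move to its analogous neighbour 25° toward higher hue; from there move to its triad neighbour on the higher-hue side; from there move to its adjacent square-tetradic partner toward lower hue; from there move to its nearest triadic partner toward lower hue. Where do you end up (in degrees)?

261°

326 + 25 = 351°   (analog 25° ↑)
351 + 120 = 471 → 471 − 360 = 111°   (triadic ↑)
111 − 90 = 21°   (square ↓)
21 − 120 = -99 → -99 + 360 = 261°   (triadic ↓)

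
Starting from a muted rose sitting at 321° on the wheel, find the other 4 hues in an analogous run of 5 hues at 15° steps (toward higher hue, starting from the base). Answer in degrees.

336°, 351°, 6°, and 21°

Analogous hues sit every 15° along the wheel.
321 + 15 = 336°
321 + 30 = 351°
321 + 45 = 366 → 366 − 360 = 6°
321 + 60 = 381 → 381 − 360 = 21°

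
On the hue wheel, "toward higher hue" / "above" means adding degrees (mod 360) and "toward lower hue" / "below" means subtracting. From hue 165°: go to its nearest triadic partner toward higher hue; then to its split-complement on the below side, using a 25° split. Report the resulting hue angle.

+120° (triadic ↑): 165 + 120 = 285°
+155° (split-comp 25° ↓): 285 + 155 = 440 → 440 − 360 = 80°

80°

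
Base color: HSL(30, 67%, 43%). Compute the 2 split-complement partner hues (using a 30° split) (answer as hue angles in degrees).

Split-complementary hues sit 30° either side of the complement.
Complement of 30°: 30 + 180 = 210°
210 − 30 = 180°
210 + 30 = 240°

180° and 240°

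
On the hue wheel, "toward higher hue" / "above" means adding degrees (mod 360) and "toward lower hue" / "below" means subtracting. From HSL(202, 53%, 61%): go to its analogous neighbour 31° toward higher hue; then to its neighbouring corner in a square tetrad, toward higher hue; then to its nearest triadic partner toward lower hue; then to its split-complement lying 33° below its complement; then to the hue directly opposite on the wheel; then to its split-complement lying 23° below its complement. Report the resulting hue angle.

327°

analog 31° ↑ +31°: 202 + 31 = 233°
square ↑ +90°: 233 + 90 = 323°
triadic ↓ −120°: 323 − 120 = 203°
split-comp 33° ↓ +147°: 203 + 147 = 350°
complement +180°: 350 + 180 = 530 → 530 − 360 = 170°
split-comp 23° ↓ +157°: 170 + 157 = 327°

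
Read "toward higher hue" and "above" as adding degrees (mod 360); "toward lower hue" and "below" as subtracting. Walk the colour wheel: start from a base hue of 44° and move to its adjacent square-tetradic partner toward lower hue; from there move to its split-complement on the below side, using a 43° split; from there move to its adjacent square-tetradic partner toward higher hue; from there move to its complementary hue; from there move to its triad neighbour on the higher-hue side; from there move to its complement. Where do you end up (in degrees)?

−90° (square ↓): 44 − 90 = -46 → -46 + 360 = 314°
+137° (split-comp 43° ↓): 314 + 137 = 451 → 451 − 360 = 91°
+90° (square ↑): 91 + 90 = 181°
+180° (complement): 181 + 180 = 361 → 361 − 360 = 1°
+120° (triadic ↑): 1 + 120 = 121°
+180° (complement): 121 + 180 = 301°

301°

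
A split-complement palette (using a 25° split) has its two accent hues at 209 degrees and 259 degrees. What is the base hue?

54°

The accents sit 25° either side of the complement, so the complement is their short-arc midpoint on the wheel.
Short-arc midpoint of 209° and 259°: 234°.
Base is 180° from the complement: 234 − 180 = 54°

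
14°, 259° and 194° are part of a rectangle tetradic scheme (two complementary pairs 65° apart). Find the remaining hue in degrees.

79°

A rectangular tetradic uses two complementary pairs 65° apart: offsets 0°, 65°, 180°, 245°.
Among {14°, 194°, 259°}, 194° and 14° are a 180° pair.
The remaining hue 259° needs its own complement: 259 + 180 = 439 → 439 − 360 = 79°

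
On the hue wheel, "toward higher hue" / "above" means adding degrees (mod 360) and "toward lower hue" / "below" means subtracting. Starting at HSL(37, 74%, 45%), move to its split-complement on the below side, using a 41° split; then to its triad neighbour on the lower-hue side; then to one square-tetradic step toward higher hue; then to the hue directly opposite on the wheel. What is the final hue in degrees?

split-comp 41° ↓ +139°: 37 + 139 = 176°
triadic ↓ −120°: 176 − 120 = 56°
square ↑ +90°: 56 + 90 = 146°
complement +180°: 146 + 180 = 326°

326°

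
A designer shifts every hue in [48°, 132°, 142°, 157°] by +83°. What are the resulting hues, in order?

131°, 215°, 225°, 240°

48 + 83 = 131°
132 + 83 = 215°
142 + 83 = 225°
157 + 83 = 240°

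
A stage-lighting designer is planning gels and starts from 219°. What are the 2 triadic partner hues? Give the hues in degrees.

339° and 99°

A triad places three hues 120° apart.
219 + 120 = 339°
219 + 240 = 459 → 459 − 360 = 99°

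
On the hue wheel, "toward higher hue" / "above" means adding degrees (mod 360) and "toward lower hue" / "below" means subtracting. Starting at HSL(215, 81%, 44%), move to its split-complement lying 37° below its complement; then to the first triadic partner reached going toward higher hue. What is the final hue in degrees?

split-comp 37° ↓ +143°: 215 + 143 = 358°
triadic ↑ +120°: 358 + 120 = 478 → 478 − 360 = 118°

118°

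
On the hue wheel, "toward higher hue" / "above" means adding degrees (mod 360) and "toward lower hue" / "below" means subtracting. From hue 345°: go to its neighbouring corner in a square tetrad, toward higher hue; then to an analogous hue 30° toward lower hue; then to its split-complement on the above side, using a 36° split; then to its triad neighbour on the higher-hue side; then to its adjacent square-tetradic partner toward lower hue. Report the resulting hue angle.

+90° (square ↑): 345 + 90 = 435 → 435 − 360 = 75°
−30° (analog 30° ↓): 75 − 30 = 45°
+216° (split-comp 36° ↑): 45 + 216 = 261°
+120° (triadic ↑): 261 + 120 = 381 → 381 − 360 = 21°
−90° (square ↓): 21 − 90 = -69 → -69 + 360 = 291°

291°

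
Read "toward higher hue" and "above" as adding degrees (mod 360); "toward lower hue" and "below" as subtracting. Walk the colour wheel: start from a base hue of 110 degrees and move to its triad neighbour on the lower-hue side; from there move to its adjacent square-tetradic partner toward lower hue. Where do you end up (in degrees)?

260°

−120° (triadic ↓): 110 − 120 = -10 → -10 + 360 = 350°
−90° (square ↓): 350 − 90 = 260°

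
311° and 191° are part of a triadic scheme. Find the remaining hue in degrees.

71°

A triad places three hues 120° apart.
The full set through 191° is {71°, 191°, 311°}.
Given {191°, 311°}, the missing hue is 71°.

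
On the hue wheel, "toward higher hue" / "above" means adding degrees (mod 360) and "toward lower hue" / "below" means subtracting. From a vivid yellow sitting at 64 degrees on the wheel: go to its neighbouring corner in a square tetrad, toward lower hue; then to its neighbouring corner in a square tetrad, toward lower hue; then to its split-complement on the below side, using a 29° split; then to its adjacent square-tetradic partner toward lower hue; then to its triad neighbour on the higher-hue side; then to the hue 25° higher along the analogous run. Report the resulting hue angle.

90°

−90° (square ↓): 64 − 90 = -26 → -26 + 360 = 334°
−90° (square ↓): 334 − 90 = 244°
+151° (split-comp 29° ↓): 244 + 151 = 395 → 395 − 360 = 35°
−90° (square ↓): 35 − 90 = -55 → -55 + 360 = 305°
+120° (triadic ↑): 305 + 120 = 425 → 425 − 360 = 65°
+25° (analog 25° ↑): 65 + 25 = 90°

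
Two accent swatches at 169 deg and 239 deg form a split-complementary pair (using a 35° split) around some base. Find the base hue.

The accents sit 35° either side of the complement, so the complement is their short-arc midpoint on the wheel.
Short-arc midpoint of 169° and 239°: 204°.
Base is 180° from the complement: 204 − 180 = 24°

24°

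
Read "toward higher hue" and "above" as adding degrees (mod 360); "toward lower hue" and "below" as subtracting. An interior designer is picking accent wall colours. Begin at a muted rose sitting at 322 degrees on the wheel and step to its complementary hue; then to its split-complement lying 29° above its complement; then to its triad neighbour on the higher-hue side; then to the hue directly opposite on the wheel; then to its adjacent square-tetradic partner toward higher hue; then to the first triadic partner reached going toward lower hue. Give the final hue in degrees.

complement +180°: 322 + 180 = 502 → 502 − 360 = 142°
split-comp 29° ↑ +209°: 142 + 209 = 351°
triadic ↑ +120°: 351 + 120 = 471 → 471 − 360 = 111°
complement +180°: 111 + 180 = 291°
square ↑ +90°: 291 + 90 = 381 → 381 − 360 = 21°
triadic ↓ −120°: 21 − 120 = -99 → -99 + 360 = 261°

261°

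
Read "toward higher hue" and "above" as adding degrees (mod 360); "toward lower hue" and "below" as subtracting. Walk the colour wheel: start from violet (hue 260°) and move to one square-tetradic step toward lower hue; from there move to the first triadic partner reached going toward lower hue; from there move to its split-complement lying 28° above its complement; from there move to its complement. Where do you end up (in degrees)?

78°

260 − 90 = 170°   (square ↓)
170 − 120 = 50°   (triadic ↓)
50 + 208 = 258°   (split-comp 28° ↑)
258 + 180 = 438 → 438 − 360 = 78°   (complement)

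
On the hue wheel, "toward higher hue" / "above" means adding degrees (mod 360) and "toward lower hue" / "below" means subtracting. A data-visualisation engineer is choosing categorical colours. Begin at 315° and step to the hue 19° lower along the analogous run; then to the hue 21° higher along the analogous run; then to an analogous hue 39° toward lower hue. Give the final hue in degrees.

315 − 19 = 296°   (analog 19° ↓)
296 + 21 = 317°   (analog 21° ↑)
317 − 39 = 278°   (analog 39° ↓)

278°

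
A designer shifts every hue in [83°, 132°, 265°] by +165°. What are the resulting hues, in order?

248°, 297°, 70°

83 + 165 = 248°
132 + 165 = 297°
265 + 165 = 430 → 430 − 360 = 70°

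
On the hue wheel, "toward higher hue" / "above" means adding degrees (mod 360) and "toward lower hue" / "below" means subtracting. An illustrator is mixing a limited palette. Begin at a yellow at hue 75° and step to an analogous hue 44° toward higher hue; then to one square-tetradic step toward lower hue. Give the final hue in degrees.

+44° (analog 44° ↑): 75 + 44 = 119°
−90° (square ↓): 119 − 90 = 29°

29°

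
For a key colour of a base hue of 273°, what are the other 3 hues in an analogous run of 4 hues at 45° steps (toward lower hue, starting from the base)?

228°, 183° and 138°

Analogous hues sit every 45° along the wheel.
273 − 45 = 228°
273 − 90 = 183°
273 − 135 = 138°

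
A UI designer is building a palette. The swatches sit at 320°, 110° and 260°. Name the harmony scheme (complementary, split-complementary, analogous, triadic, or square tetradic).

Sort the hues: 110°, 260°, 320°.
Successive gaps around the wheel: 150°, 60°, 150°.
Two 150° gaps and one 60° gap — a base hue opposite a pair of accents 30° either side of its complement — is the split-complementary pattern.

split-complementary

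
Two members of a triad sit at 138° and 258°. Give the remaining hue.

A triad spaces three hues 120° apart.
The full set is {18°, 138°, 258°}.

18°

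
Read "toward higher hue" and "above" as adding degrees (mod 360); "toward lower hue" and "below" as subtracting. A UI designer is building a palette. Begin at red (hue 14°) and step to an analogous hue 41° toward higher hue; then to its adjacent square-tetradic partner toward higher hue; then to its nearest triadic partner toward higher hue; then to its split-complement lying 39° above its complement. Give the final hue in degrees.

+41° (analog 41° ↑): 14 + 41 = 55°
+90° (square ↑): 55 + 90 = 145°
+120° (triadic ↑): 145 + 120 = 265°
+219° (split-comp 39° ↑): 265 + 219 = 484 → 484 − 360 = 124°

124°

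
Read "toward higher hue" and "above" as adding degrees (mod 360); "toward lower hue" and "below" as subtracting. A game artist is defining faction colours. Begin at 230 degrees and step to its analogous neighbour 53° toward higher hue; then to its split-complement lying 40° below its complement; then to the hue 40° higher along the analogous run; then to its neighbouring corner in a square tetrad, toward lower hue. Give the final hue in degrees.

analog 53° ↑ +53°: 230 + 53 = 283°
split-comp 40° ↓ +140°: 283 + 140 = 423 → 423 − 360 = 63°
analog 40° ↑ +40°: 63 + 40 = 103°
square ↓ −90°: 103 − 90 = 13°

13°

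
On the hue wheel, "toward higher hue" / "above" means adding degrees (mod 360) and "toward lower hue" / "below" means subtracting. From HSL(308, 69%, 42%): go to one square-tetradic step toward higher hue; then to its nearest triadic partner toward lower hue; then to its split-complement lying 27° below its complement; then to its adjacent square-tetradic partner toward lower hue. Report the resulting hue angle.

341°

+90° (square ↑): 308 + 90 = 398 → 398 − 360 = 38°
−120° (triadic ↓): 38 − 120 = -82 → -82 + 360 = 278°
+153° (split-comp 27° ↓): 278 + 153 = 431 → 431 − 360 = 71°
−90° (square ↓): 71 − 90 = -19 → -19 + 360 = 341°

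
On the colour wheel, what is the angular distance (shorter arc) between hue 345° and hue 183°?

|345 − 183| = 162.
162 ≤ 180, so the shorter arc is 162°.

162°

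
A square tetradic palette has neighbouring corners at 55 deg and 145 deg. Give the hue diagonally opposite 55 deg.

235°

A square tetradic scheme places four hues 90° apart; opposite corners are 180° apart.
55 + 180 = 235°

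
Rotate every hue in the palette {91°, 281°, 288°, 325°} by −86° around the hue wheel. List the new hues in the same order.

91 − 86 = 5°
281 − 86 = 195°
288 − 86 = 202°
325 − 86 = 239°

5°, 195°, 202°, 239°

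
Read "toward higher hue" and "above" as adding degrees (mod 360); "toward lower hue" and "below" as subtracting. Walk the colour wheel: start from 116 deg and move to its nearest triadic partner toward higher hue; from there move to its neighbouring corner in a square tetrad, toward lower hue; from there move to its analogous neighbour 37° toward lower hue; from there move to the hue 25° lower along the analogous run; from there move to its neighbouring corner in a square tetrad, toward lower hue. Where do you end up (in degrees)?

354°

+120° (triadic ↑): 116 + 120 = 236°
−90° (square ↓): 236 − 90 = 146°
−37° (analog 37° ↓): 146 − 37 = 109°
−25° (analog 25° ↓): 109 − 25 = 84°
−90° (square ↓): 84 − 90 = -6 → -6 + 360 = 354°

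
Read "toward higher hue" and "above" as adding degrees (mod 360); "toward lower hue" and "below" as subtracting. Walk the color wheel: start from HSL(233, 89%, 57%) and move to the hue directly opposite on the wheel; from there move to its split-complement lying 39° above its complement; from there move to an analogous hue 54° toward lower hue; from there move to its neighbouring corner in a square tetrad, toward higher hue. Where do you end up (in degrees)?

308°

+180° (complement): 233 + 180 = 413 → 413 − 360 = 53°
+219° (split-comp 39° ↑): 53 + 219 = 272°
−54° (analog 54° ↓): 272 − 54 = 218°
+90° (square ↑): 218 + 90 = 308°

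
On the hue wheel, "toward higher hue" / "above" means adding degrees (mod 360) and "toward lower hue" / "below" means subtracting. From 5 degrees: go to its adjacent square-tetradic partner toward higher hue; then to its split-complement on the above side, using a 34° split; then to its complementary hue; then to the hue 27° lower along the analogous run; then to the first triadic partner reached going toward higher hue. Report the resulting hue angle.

222°

+90° (square ↑): 5 + 90 = 95°
+214° (split-comp 34° ↑): 95 + 214 = 309°
+180° (complement): 309 + 180 = 489 → 489 − 360 = 129°
−27° (analog 27° ↓): 129 − 27 = 102°
+120° (triadic ↑): 102 + 120 = 222°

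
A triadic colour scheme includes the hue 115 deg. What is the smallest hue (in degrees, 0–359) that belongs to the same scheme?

A triad places three hues 120° apart.
The full set through 115° is {115°, 235°, 355°}.

115°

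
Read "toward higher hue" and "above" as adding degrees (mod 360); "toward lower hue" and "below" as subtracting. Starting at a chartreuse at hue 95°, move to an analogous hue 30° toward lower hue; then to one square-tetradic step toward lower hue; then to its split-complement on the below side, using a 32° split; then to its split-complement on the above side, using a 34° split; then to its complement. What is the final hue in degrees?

157°

95 − 30 = 65°   (analog 30° ↓)
65 − 90 = -25 → -25 + 360 = 335°   (square ↓)
335 + 148 = 483 → 483 − 360 = 123°   (split-comp 32° ↓)
123 + 214 = 337°   (split-comp 34° ↑)
337 + 180 = 517 → 517 − 360 = 157°   (complement)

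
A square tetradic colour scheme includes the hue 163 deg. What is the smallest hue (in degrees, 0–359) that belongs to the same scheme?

73°

A square tetradic scheme places four hues every 90°.
The full set through 163° is {73°, 163°, 253°, 343°}.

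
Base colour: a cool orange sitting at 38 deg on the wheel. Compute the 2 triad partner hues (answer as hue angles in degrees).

158° and 278°

A triad places three hues 120° apart.
38 + 120 = 158°
38 + 240 = 278°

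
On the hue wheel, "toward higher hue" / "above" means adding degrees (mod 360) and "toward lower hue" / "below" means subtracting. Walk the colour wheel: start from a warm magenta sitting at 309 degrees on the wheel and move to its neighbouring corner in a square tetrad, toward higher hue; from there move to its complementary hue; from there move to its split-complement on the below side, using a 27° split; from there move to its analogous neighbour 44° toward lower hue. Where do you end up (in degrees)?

square ↑ +90°: 309 + 90 = 399 → 399 − 360 = 39°
complement +180°: 39 + 180 = 219°
split-comp 27° ↓ +153°: 219 + 153 = 372 → 372 − 360 = 12°
analog 44° ↓ −44°: 12 − 44 = -32 → -32 + 360 = 328°

328°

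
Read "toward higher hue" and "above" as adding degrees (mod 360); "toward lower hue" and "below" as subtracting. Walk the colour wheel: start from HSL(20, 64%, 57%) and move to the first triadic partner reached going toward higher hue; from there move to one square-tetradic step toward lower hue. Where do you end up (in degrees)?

50°

+120° (triadic ↑): 20 + 120 = 140°
−90° (square ↓): 140 − 90 = 50°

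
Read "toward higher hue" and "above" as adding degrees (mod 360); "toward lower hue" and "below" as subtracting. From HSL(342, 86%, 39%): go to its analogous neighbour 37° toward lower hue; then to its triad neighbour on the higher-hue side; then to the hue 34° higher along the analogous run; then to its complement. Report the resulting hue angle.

279°

−37° (analog 37° ↓): 342 − 37 = 305°
+120° (triadic ↑): 305 + 120 = 425 → 425 − 360 = 65°
+34° (analog 34° ↑): 65 + 34 = 99°
+180° (complement): 99 + 180 = 279°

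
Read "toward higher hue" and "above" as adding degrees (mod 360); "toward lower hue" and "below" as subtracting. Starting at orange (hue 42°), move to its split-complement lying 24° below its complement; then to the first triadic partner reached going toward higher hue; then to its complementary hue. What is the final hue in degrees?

138°

+156° (split-comp 24° ↓): 42 + 156 = 198°
+120° (triadic ↑): 198 + 120 = 318°
+180° (complement): 318 + 180 = 498 → 498 − 360 = 138°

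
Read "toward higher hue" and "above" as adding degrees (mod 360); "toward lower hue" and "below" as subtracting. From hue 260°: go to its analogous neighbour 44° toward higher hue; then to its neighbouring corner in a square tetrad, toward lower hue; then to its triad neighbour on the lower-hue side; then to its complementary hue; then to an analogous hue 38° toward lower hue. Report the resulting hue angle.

236°

+44° (analog 44° ↑): 260 + 44 = 304°
−90° (square ↓): 304 − 90 = 214°
−120° (triadic ↓): 214 − 120 = 94°
+180° (complement): 94 + 180 = 274°
−38° (analog 38° ↓): 274 − 38 = 236°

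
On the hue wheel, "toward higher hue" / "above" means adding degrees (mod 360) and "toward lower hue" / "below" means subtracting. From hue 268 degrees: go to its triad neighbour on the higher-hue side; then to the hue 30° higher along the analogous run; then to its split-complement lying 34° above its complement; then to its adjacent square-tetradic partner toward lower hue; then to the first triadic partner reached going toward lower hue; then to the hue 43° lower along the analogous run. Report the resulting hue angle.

19°

+120° (triadic ↑): 268 + 120 = 388 → 388 − 360 = 28°
+30° (analog 30° ↑): 28 + 30 = 58°
+214° (split-comp 34° ↑): 58 + 214 = 272°
−90° (square ↓): 272 − 90 = 182°
−120° (triadic ↓): 182 − 120 = 62°
−43° (analog 43° ↓): 62 − 43 = 19°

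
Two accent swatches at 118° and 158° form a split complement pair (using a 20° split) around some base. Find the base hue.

318°

The accents sit 20° either side of the complement, so the complement is their short-arc midpoint on the wheel.
Short-arc midpoint of 118° and 158°: 138°.
Base is 180° from the complement: 138 − 180 = -42 → -42 + 360 = 318°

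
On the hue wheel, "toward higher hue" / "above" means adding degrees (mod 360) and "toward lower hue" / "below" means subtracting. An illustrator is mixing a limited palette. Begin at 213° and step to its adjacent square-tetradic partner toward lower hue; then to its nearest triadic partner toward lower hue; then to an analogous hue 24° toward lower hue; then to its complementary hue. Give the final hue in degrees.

159°

square ↓ −90°: 213 − 90 = 123°
triadic ↓ −120°: 123 − 120 = 3°
analog 24° ↓ −24°: 3 − 24 = -21 → -21 + 360 = 339°
complement +180°: 339 + 180 = 519 → 519 − 360 = 159°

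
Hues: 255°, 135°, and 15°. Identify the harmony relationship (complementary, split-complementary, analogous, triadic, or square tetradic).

Sort the hues: 15°, 135°, 255°.
Successive gaps around the wheel: 120°, 120°, 120°.
Three hues equally spaced 120° apart form a triad.

triadic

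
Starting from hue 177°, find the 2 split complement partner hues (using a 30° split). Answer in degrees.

327° and 27°

Split-complementary hues sit 30° either side of the complement.
Complement of 177°: 177 + 180 = 357°
357 − 30 = 327°
357 + 30 = 387 → 387 − 360 = 27°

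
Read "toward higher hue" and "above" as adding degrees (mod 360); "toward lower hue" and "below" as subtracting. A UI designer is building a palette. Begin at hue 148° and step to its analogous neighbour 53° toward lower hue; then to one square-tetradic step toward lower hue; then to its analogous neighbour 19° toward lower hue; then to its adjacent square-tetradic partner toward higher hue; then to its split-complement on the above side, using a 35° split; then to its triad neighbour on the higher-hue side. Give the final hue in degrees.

51°

−53° (analog 53° ↓): 148 − 53 = 95°
−90° (square ↓): 95 − 90 = 5°
−19° (analog 19° ↓): 5 − 19 = -14 → -14 + 360 = 346°
+90° (square ↑): 346 + 90 = 436 → 436 − 360 = 76°
+215° (split-comp 35° ↑): 76 + 215 = 291°
+120° (triadic ↑): 291 + 120 = 411 → 411 − 360 = 51°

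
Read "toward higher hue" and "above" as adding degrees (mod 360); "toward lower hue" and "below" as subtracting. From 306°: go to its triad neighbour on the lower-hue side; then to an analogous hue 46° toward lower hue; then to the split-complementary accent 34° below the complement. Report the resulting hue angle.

−120° (triadic ↓): 306 − 120 = 186°
−46° (analog 46° ↓): 186 − 46 = 140°
+146° (split-comp 34° ↓): 140 + 146 = 286°

286°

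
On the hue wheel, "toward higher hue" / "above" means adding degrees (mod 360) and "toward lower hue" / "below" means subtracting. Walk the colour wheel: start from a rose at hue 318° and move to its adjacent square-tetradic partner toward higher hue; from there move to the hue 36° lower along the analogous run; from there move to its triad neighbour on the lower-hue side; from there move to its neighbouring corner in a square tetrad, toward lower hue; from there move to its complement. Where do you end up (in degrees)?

342°

+90° (square ↑): 318 + 90 = 408 → 408 − 360 = 48°
−36° (analog 36° ↓): 48 − 36 = 12°
−120° (triadic ↓): 12 − 120 = -108 → -108 + 360 = 252°
−90° (square ↓): 252 − 90 = 162°
+180° (complement): 162 + 180 = 342°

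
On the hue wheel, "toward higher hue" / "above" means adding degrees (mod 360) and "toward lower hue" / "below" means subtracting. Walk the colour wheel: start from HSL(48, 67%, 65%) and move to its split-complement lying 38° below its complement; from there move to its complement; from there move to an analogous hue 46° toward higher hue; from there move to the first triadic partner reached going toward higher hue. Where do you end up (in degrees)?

split-comp 38° ↓ +142°: 48 + 142 = 190°
complement +180°: 190 + 180 = 370 → 370 − 360 = 10°
analog 46° ↑ +46°: 10 + 46 = 56°
triadic ↑ +120°: 56 + 120 = 176°

176°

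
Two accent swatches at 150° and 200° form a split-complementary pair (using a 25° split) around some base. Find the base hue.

The accents sit 25° either side of the complement, so the complement is their short-arc midpoint on the wheel.
Short-arc midpoint of 150° and 200°: 175°.
Base is 180° from the complement: 175 − 180 = -5 → -5 + 360 = 355°

355°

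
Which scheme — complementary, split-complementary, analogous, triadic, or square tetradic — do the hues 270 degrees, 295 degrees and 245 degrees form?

analogous

Sort the hues: 245°, 270°, 295°.
Successive gaps around the wheel: 25°, 25°, 310°.
A run of hues at equal small steps (25°) with one large closing gap is an analogous group.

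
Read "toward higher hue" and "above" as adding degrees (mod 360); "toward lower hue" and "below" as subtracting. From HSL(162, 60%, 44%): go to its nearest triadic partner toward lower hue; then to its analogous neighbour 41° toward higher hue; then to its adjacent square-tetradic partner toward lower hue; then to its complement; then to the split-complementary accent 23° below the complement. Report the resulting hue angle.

330°

triadic ↓ −120°: 162 − 120 = 42°
analog 41° ↑ +41°: 42 + 41 = 83°
square ↓ −90°: 83 − 90 = -7 → -7 + 360 = 353°
complement +180°: 353 + 180 = 533 → 533 − 360 = 173°
split-comp 23° ↓ +157°: 173 + 157 = 330°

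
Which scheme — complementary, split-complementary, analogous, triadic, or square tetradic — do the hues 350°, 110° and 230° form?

Sort the hues: 110°, 230°, 350°.
Successive gaps around the wheel: 120°, 120°, 120°.
Three hues equally spaced 120° apart form a triad.

triadic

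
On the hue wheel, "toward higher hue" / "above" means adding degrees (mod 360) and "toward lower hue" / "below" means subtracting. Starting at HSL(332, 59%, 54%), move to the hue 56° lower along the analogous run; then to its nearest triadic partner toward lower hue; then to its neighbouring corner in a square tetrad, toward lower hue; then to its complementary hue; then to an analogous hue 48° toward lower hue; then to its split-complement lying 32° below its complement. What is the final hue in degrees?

332 − 56 = 276°   (analog 56° ↓)
276 − 120 = 156°   (triadic ↓)
156 − 90 = 66°   (square ↓)
66 + 180 = 246°   (complement)
246 − 48 = 198°   (analog 48° ↓)
198 + 148 = 346°   (split-comp 32° ↓)

346°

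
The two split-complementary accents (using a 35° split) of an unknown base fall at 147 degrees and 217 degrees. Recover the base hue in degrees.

2°

The accents sit 35° either side of the complement, so the complement is their short-arc midpoint on the wheel.
Short-arc midpoint of 147° and 217°: 182°.
Base is 180° from the complement: 182 − 180 = 2°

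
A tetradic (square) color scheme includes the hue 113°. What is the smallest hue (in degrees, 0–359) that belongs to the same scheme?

23°

A square tetradic scheme places four hues every 90°.
The full set through 113° is {23°, 113°, 203°, 293°}.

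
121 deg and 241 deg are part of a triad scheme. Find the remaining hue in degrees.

1°

A triad places three hues 120° apart.
The full set through 121° is {1°, 121°, 241°}.
Given {121°, 241°}, the missing hue is 1°.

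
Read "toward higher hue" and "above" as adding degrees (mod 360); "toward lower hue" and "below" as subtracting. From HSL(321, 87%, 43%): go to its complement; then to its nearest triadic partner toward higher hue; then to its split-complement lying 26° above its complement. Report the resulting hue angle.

107°

321 + 180 = 501 → 501 − 360 = 141°   (complement)
141 + 120 = 261°   (triadic ↑)
261 + 206 = 467 → 467 − 360 = 107°   (split-comp 26° ↑)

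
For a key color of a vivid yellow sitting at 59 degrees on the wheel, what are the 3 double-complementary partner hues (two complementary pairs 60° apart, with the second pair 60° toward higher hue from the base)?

119°, 239°, and 299°

A rectangular tetradic uses two complementary pairs 60° apart: offsets 0°, 60°, 180°, 240°.
59 + 60 = 119°
59 + 180 = 239°
59 + 240 = 299°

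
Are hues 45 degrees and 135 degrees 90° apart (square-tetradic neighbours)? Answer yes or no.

Angular distance: |45 − 135| = 90 = 90°.
90° apart (square-tetradic neighbours) requires 90°.

yes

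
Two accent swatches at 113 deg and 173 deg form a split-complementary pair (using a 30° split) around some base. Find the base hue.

The accents sit 30° either side of the complement, so the complement is their short-arc midpoint on the wheel.
Short-arc midpoint of 113° and 173°: 143°.
Base is 180° from the complement: 143 − 180 = -37 → -37 + 360 = 323°

323°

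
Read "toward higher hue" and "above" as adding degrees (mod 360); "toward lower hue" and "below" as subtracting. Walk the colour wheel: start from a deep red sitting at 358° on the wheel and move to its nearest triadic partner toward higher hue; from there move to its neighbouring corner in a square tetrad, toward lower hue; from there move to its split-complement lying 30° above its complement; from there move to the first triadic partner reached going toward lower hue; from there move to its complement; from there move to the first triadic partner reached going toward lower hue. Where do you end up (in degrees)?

+120° (triadic ↑): 358 + 120 = 478 → 478 − 360 = 118°
−90° (square ↓): 118 − 90 = 28°
+210° (split-comp 30° ↑): 28 + 210 = 238°
−120° (triadic ↓): 238 − 120 = 118°
+180° (complement): 118 + 180 = 298°
−120° (triadic ↓): 298 − 120 = 178°

178°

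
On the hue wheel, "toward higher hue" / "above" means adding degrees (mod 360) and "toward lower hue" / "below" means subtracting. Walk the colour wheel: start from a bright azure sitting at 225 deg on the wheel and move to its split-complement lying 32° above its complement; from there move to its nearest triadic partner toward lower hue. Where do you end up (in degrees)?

317°

split-comp 32° ↑ +212°: 225 + 212 = 437 → 437 − 360 = 77°
triadic ↓ −120°: 77 − 120 = -43 → -43 + 360 = 317°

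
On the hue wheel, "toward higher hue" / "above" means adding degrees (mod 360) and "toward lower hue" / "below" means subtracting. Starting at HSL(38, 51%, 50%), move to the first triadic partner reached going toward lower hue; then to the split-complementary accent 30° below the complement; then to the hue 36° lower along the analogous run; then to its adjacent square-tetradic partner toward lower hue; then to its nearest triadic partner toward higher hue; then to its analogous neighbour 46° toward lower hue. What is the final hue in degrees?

16°

38 − 120 = -82 → -82 + 360 = 278°   (triadic ↓)
278 + 150 = 428 → 428 − 360 = 68°   (split-comp 30° ↓)
68 − 36 = 32°   (analog 36° ↓)
32 − 90 = -58 → -58 + 360 = 302°   (square ↓)
302 + 120 = 422 → 422 − 360 = 62°   (triadic ↑)
62 − 46 = 16°   (analog 46° ↓)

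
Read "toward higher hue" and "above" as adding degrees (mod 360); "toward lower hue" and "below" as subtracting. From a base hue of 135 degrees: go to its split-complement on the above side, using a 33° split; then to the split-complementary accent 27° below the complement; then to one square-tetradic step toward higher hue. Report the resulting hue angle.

+213° (split-comp 33° ↑): 135 + 213 = 348°
+153° (split-comp 27° ↓): 348 + 153 = 501 → 501 − 360 = 141°
+90° (square ↑): 141 + 90 = 231°

231°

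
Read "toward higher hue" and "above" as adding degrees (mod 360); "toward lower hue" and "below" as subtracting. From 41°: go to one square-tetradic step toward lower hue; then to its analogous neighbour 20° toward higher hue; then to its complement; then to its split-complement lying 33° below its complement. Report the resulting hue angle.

298°

−90° (square ↓): 41 − 90 = -49 → -49 + 360 = 311°
+20° (analog 20° ↑): 311 + 20 = 331°
+180° (complement): 331 + 180 = 511 → 511 − 360 = 151°
+147° (split-comp 33° ↓): 151 + 147 = 298°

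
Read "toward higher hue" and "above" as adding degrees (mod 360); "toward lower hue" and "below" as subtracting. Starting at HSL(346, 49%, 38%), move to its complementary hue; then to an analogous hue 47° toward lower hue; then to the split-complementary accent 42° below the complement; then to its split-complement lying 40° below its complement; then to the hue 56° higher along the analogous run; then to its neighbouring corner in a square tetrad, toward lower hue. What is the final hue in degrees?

+180° (complement): 346 + 180 = 526 → 526 − 360 = 166°
−47° (analog 47° ↓): 166 − 47 = 119°
+138° (split-comp 42° ↓): 119 + 138 = 257°
+140° (split-comp 40° ↓): 257 + 140 = 397 → 397 − 360 = 37°
+56° (analog 56° ↑): 37 + 56 = 93°
−90° (square ↓): 93 − 90 = 3°

3°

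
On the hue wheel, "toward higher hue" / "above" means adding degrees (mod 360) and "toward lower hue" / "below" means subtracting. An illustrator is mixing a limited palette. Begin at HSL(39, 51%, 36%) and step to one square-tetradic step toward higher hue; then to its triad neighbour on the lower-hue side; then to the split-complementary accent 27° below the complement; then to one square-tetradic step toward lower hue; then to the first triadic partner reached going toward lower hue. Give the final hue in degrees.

square ↑ +90°: 39 + 90 = 129°
triadic ↓ −120°: 129 − 120 = 9°
split-comp 27° ↓ +153°: 9 + 153 = 162°
square ↓ −90°: 162 − 90 = 72°
triadic ↓ −120°: 72 − 120 = -48 → -48 + 360 = 312°

312°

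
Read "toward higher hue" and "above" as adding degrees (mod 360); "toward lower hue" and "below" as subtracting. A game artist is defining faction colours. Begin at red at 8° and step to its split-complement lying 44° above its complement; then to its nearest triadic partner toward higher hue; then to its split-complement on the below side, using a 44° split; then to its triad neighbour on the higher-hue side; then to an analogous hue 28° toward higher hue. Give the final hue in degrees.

split-comp 44° ↑ +224°: 8 + 224 = 232°
triadic ↑ +120°: 232 + 120 = 352°
split-comp 44° ↓ +136°: 352 + 136 = 488 → 488 − 360 = 128°
triadic ↑ +120°: 128 + 120 = 248°
analog 28° ↑ +28°: 248 + 28 = 276°

276°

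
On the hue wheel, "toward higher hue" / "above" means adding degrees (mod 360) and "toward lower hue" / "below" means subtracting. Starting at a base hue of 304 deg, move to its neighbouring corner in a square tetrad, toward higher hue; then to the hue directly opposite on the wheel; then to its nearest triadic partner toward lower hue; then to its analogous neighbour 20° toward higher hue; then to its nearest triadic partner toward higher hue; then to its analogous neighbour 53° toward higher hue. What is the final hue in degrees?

287°

+90° (square ↑): 304 + 90 = 394 → 394 − 360 = 34°
+180° (complement): 34 + 180 = 214°
−120° (triadic ↓): 214 − 120 = 94°
+20° (analog 20° ↑): 94 + 20 = 114°
+120° (triadic ↑): 114 + 120 = 234°
+53° (analog 53° ↑): 234 + 53 = 287°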